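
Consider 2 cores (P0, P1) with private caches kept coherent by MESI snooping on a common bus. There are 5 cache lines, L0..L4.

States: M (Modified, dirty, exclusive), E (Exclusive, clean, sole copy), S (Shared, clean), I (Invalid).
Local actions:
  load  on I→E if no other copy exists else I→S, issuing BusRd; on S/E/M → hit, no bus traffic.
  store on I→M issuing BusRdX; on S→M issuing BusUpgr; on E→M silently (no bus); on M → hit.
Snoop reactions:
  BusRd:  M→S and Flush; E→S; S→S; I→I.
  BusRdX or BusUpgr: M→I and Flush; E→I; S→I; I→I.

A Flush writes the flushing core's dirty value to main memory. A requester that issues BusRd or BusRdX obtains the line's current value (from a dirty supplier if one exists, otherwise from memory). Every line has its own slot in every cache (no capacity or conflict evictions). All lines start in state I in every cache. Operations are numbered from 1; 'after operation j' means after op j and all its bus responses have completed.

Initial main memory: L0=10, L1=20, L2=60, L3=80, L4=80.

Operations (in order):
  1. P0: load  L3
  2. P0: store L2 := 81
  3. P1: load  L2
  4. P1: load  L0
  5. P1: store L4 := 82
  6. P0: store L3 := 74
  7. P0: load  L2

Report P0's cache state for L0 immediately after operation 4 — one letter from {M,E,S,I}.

state = I

step 1: P0: load  L3  ⟶  EI  (L3)  txn=BusRd  M[L3]=80
step 2: P0: store L2 := 81  ⟶  MI  (L2)  txn=BusRdX  M[L2]=60
step 3: P1: load  L2  ⟶  SS  (L2)  txn=BusRd+Flush  M[L2]=81
step 4: P1: load  L0  ⟶  IE  (L0)  txn=BusRd  M[L0]=10
step 5: P1: store L4 := 82  ⟶  IM  (L4)  txn=BusRdX  M[L4]=80
step 6: P0: store L3 := 74  ⟶  MI  (L3)  txn=∅  M[L3]=80
step 7: P0: load  L2  ⟶  SS  (L2)  txn=∅  M[L2]=81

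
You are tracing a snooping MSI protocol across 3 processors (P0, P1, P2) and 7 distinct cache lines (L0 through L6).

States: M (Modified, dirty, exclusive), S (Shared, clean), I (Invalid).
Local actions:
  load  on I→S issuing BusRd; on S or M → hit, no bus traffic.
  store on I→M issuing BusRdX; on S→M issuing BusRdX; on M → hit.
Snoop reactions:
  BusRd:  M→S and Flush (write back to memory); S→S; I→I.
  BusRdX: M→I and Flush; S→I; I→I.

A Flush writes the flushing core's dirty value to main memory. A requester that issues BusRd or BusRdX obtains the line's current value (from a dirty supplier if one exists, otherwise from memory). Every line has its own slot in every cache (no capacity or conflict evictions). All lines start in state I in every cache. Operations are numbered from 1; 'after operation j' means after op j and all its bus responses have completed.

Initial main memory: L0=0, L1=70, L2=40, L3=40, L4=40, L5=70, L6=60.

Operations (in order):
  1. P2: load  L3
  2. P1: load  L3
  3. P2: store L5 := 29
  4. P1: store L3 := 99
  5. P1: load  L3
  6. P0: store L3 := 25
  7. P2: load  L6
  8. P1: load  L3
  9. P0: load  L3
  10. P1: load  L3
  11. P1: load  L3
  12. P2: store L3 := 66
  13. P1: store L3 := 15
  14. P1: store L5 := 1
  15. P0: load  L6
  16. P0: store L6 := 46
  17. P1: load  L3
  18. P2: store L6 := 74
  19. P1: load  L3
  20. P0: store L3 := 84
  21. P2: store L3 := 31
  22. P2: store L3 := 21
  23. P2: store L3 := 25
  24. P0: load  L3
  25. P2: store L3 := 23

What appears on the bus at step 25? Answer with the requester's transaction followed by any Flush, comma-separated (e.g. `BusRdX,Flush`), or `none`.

bus = BusRdX

[1] P2: load  L3 | P0:I, P1:I, P2:S(40) | bus: BusRd
[2] P1: load  L3 | P0:I, P1:S(40), P2:S(40) | bus: BusRd
[3] P2: store L5 := 29 | P0:I, P1:I, P2:M(29) | bus: BusRdX
[4] P1: store L3 := 99 | P0:I, P1:M(99), P2:I | bus: BusRdX
[5] P1: load  L3 | P0:I, P1:M(99), P2:I | bus: none
[6] P0: store L3 := 25 | P0:M(25), P1:I, P2:I | bus: BusRdX,Flush
[7] P2: load  L6 | P0:I, P1:I, P2:S(60) | bus: BusRd
[8] P1: load  L3 | P0:S(25), P1:S(25), P2:I | bus: BusRd,Flush
[9] P0: load  L3 | P0:S(25), P1:S(25), P2:I | bus: none
[10] P1: load  L3 | P0:S(25), P1:S(25), P2:I | bus: none
[11] P1: load  L3 | P0:S(25), P1:S(25), P2:I | bus: none
[12] P2: store L3 := 66 | P0:I, P1:I, P2:M(66) | bus: BusRdX
[13] P1: store L3 := 15 | P0:I, P1:M(15), P2:I | bus: BusRdX,Flush
[14] P1: store L5 := 1 | P0:I, P1:M(1), P2:I | bus: BusRdX,Flush
[15] P0: load  L6 | P0:S(60), P1:I, P2:S(60) | bus: BusRd
[16] P0: store L6 := 46 | P0:M(46), P1:I, P2:I | bus: BusRdX
[17] P1: load  L3 | P0:I, P1:M(15), P2:I | bus: none
[18] P2: store L6 := 74 | P0:I, P1:I, P2:M(74) | bus: BusRdX,Flush
[19] P1: load  L3 | P0:I, P1:M(15), P2:I | bus: none
[20] P0: store L3 := 84 | P0:M(84), P1:I, P2:I | bus: BusRdX,Flush
[21] P2: store L3 := 31 | P0:I, P1:I, P2:M(31) | bus: BusRdX,Flush
[22] P2: store L3 := 21 | P0:I, P1:I, P2:M(21) | bus: none
[23] P2: store L3 := 25 | P0:I, P1:I, P2:M(25) | bus: none
[24] P0: load  L3 | P0:S(25), P1:I, P2:S(25) | bus: BusRd,Flush
[25] P2: store L3 := 23 | P0:I, P1:I, P2:M(23) | bus: BusRdX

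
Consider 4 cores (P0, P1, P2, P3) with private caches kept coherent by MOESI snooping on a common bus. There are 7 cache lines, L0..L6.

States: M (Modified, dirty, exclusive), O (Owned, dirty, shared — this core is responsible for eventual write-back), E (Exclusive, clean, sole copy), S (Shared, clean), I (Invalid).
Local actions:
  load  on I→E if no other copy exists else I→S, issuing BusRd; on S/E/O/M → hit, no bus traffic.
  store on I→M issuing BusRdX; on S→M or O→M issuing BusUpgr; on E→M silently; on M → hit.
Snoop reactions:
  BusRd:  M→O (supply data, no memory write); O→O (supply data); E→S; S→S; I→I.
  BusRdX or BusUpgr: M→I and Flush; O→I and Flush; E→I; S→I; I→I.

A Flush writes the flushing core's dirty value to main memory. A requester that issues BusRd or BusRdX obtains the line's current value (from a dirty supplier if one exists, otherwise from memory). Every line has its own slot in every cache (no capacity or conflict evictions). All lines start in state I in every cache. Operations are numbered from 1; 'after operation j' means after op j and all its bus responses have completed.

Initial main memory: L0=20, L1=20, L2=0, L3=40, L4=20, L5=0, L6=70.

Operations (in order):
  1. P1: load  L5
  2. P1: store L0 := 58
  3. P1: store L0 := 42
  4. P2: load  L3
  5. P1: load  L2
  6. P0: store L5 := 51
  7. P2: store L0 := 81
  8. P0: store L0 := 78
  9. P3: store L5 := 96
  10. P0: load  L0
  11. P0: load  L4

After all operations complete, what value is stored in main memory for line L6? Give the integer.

memory[L6] = 70

[1] P1: load  L5 | P0:I, P1:E(0), P2:I, P3:I | bus: BusRd
[2] P1: store L0 := 58 | P0:I, P1:M(58), P2:I, P3:I | bus: BusRdX
[3] P1: store L0 := 42 | P0:I, P1:M(42), P2:I, P3:I | bus: none
[4] P2: load  L3 | P0:I, P1:I, P2:E(40), P3:I | bus: BusRd
[5] P1: load  L2 | P0:I, P1:E(0), P2:I, P3:I | bus: BusRd
[6] P0: store L5 := 51 | P0:M(51), P1:I, P2:I, P3:I | bus: BusRdX
[7] P2: store L0 := 81 | P0:I, P1:I, P2:M(81), P3:I | bus: BusRdX,Flush
[8] P0: store L0 := 78 | P0:M(78), P1:I, P2:I, P3:I | bus: BusRdX,Flush
[9] P3: store L5 := 96 | P0:I, P1:I, P2:I, P3:M(96) | bus: BusRdX,Flush
[10] P0: load  L0 | P0:M(78), P1:I, P2:I, P3:I | bus: none
[11] P0: load  L4 | P0:E(20), P1:I, P2:I, P3:I | bus: BusRd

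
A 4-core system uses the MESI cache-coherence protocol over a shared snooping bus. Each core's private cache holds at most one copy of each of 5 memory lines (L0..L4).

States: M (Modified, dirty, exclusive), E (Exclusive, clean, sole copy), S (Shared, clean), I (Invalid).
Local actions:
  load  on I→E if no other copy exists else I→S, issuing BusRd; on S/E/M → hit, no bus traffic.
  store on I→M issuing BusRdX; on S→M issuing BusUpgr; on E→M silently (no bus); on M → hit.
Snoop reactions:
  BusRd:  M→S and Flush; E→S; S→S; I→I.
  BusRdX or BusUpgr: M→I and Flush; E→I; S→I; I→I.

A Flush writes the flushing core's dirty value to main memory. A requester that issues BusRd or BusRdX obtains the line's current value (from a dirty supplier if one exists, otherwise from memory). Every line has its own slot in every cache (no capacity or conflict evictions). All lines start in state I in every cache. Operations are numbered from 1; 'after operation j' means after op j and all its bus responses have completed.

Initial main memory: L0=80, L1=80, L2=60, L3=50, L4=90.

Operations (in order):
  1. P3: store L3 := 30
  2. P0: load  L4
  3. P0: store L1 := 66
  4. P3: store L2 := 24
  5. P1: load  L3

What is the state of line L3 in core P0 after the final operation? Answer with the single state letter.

state = I

[1] P3: store L3 := 30 | P0:I, P1:I, P2:I, P3:M(30) | bus: BusRdX
[2] P0: load  L4 | P0:E(90), P1:I, P2:I, P3:I | bus: BusRd
[3] P0: store L1 := 66 | P0:M(66), P1:I, P2:I, P3:I | bus: BusRdX
[4] P3: store L2 := 24 | P0:I, P1:I, P2:I, P3:M(24) | bus: BusRdX
[5] P1: load  L3 | P0:I, P1:S(30), P2:I, P3:S(30) | bus: BusRd,Flush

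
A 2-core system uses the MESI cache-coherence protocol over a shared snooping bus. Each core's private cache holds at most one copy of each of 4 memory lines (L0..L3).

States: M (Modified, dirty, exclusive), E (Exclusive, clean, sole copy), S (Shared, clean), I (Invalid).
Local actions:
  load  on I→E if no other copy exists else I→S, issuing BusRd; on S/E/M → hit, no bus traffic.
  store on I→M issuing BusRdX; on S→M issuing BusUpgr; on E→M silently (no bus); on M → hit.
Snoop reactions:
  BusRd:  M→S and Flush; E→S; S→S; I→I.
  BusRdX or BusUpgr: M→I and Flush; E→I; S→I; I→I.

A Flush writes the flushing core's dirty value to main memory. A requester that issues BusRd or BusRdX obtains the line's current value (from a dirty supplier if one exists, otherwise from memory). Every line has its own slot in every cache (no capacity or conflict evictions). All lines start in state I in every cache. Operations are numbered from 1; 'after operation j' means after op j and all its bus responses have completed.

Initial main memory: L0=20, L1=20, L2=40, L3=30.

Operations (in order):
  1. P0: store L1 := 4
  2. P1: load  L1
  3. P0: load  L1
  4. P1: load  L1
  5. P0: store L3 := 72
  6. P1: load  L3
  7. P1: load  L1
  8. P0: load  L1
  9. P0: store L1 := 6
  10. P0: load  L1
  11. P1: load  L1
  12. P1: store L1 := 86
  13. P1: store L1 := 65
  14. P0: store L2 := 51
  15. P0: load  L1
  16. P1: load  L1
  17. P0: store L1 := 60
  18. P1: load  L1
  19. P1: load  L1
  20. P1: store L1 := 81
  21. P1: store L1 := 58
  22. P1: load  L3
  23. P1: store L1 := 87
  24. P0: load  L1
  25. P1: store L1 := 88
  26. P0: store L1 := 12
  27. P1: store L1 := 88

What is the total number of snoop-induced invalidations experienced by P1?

1. P0: store L1 := 4  bus=[BusRdX]  L1: P0=M P1=I  mem[L1]=20
2. P1: load  L1  bus=[BusRd,Flush]  L1: P0=S P1=S  mem[L1]=4
3. P0: load  L1  bus=[-]  L1: P0=S P1=S  mem[L1]=4
4. P1: load  L1  bus=[-]  L1: P0=S P1=S  mem[L1]=4
5. P0: store L3 := 72  bus=[BusRdX]  L3: P0=M P1=I  mem[L3]=30
6. P1: load  L3  bus=[BusRd,Flush]  L3: P0=S P1=S  mem[L3]=72
7. P1: load  L1  bus=[-]  L1: P0=S P1=S  mem[L1]=4
8. P0: load  L1  bus=[-]  L1: P0=S P1=S  mem[L1]=4
9. P0: store L1 := 6  bus=[BusUpgr]  L1: P0=M P1=I  mem[L1]=4
10. P0: load  L1  bus=[-]  L1: P0=M P1=I  mem[L1]=4
11. P1: load  L1  bus=[BusRd,Flush]  L1: P0=S P1=S  mem[L1]=6
12. P1: store L1 := 86  bus=[BusUpgr]  L1: P0=I P1=M  mem[L1]=6
13. P1: store L1 := 65  bus=[-]  L1: P0=I P1=M  mem[L1]=6
14. P0: store L2 := 51  bus=[BusRdX]  L2: P0=M P1=I  mem[L2]=40
15. P0: load  L1  bus=[BusRd,Flush]  L1: P0=S P1=S  mem[L1]=65
16. P1: load  L1  bus=[-]  L1: P0=S P1=S  mem[L1]=65
17. P0: store L1 := 60  bus=[BusUpgr]  L1: P0=M P1=I  mem[L1]=65
18. P1: load  L1  bus=[BusRd,Flush]  L1: P0=S P1=S  mem[L1]=60
19. P1: load  L1  bus=[-]  L1: P0=S P1=S  mem[L1]=60
20. P1: store L1 := 81  bus=[BusUpgr]  L1: P0=I P1=M  mem[L1]=60
21. P1: store L1 := 58  bus=[-]  L1: P0=I P1=M  mem[L1]=60
22. P1: load  L3  bus=[-]  L3: P0=S P1=S  mem[L3]=72
23. P1: store L1 := 87  bus=[-]  L1: P0=I P1=M  mem[L1]=60
24. P0: load  L1  bus=[BusRd,Flush]  L1: P0=S P1=S  mem[L1]=87
25. P1: store L1 := 88  bus=[BusUpgr]  L1: P0=I P1=M  mem[L1]=87
26. P0: store L1 := 12  bus=[BusRdX,Flush]  L1: P0=M P1=I  mem[L1]=88
27. P1: store L1 := 88  bus=[BusRdX,Flush]  L1: P0=I P1=M  mem[L1]=12

invalidations = 3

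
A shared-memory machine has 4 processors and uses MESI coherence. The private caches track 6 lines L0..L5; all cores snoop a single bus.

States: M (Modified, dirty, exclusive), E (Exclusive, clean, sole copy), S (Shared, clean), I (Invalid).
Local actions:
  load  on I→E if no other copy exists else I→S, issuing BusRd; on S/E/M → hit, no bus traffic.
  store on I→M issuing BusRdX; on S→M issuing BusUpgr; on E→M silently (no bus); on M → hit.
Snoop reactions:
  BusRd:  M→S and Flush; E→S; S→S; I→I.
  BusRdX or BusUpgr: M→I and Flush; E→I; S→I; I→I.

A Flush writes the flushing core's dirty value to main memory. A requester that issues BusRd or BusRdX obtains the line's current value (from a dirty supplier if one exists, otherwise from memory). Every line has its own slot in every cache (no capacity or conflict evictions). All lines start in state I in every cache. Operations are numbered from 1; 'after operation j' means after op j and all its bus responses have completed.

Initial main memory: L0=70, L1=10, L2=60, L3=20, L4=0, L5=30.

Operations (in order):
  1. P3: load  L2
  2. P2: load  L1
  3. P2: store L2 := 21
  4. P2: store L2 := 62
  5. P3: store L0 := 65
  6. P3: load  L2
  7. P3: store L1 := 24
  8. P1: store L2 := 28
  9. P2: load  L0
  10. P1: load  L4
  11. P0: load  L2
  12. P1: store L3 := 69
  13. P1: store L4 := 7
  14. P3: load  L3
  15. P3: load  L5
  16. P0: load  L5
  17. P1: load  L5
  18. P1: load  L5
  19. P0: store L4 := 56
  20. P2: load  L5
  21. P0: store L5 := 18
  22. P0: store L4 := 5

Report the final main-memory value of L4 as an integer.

memory[L4] = 7

step 1: P3: load  L2  ⟶  IIIE  (L2)  txn=BusRd  M[L2]=60
step 2: P2: load  L1  ⟶  IIEI  (L1)  txn=BusRd  M[L1]=10
step 3: P2: store L2 := 21  ⟶  IIMI  (L2)  txn=BusRdX  M[L2]=60
step 4: P2: store L2 := 62  ⟶  IIMI  (L2)  txn=∅  M[L2]=60
step 5: P3: store L0 := 65  ⟶  IIIM  (L0)  txn=BusRdX  M[L0]=70
step 6: P3: load  L2  ⟶  IISS  (L2)  txn=BusRd+Flush  M[L2]=62
step 7: P3: store L1 := 24  ⟶  IIIM  (L1)  txn=BusRdX  M[L1]=10
step 8: P1: store L2 := 28  ⟶  IMII  (L2)  txn=BusRdX  M[L2]=62
step 9: P2: load  L0  ⟶  IISS  (L0)  txn=BusRd+Flush  M[L0]=65
step 10: P1: load  L4  ⟶  IEII  (L4)  txn=BusRd  M[L4]=0
step 11: P0: load  L2  ⟶  SSII  (L2)  txn=BusRd+Flush  M[L2]=28
step 12: P1: store L3 := 69  ⟶  IMII  (L3)  txn=BusRdX  M[L3]=20
step 13: P1: store L4 := 7  ⟶  IMII  (L4)  txn=∅  M[L4]=0
step 14: P3: load  L3  ⟶  ISIS  (L3)  txn=BusRd+Flush  M[L3]=69
step 15: P3: load  L5  ⟶  IIIE  (L5)  txn=BusRd  M[L5]=30
step 16: P0: load  L5  ⟶  SIIS  (L5)  txn=BusRd  M[L5]=30
step 17: P1: load  L5  ⟶  SSIS  (L5)  txn=BusRd  M[L5]=30
step 18: P1: load  L5  ⟶  SSIS  (L5)  txn=∅  M[L5]=30
step 19: P0: store L4 := 56  ⟶  MIII  (L4)  txn=BusRdX+Flush  M[L4]=7
step 20: P2: load  L5  ⟶  SSSS  (L5)  txn=BusRd  M[L5]=30
step 21: P0: store L5 := 18  ⟶  MIII  (L5)  txn=BusUpgr  M[L5]=30
step 22: P0: store L4 := 5  ⟶  MIII  (L4)  txn=∅  M[L4]=7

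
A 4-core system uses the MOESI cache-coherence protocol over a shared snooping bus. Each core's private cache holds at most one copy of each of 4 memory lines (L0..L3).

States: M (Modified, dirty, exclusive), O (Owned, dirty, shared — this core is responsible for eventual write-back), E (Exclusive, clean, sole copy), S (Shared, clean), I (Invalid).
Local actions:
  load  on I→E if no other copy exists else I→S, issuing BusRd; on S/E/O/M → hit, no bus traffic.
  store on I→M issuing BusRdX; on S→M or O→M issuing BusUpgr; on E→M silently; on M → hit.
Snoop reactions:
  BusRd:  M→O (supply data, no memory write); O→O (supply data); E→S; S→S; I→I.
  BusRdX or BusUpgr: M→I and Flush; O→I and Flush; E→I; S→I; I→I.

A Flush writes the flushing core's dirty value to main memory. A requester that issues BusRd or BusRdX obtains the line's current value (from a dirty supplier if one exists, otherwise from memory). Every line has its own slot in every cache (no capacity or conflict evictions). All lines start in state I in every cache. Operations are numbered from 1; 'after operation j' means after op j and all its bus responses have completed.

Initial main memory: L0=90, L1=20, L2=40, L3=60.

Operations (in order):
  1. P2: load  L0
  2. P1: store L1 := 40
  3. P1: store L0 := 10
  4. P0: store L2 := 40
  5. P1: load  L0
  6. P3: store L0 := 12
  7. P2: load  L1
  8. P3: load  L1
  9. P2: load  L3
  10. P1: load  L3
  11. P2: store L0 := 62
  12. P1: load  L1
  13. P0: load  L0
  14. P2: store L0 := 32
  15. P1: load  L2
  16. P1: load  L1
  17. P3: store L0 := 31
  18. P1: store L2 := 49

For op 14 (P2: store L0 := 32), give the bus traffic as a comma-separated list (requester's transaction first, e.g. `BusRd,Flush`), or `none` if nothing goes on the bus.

[1] P2: load  L0 | P0:I, P1:I, P2:E(90), P3:I | bus: BusRd
[2] P1: store L1 := 40 | P0:I, P1:M(40), P2:I, P3:I | bus: BusRdX
[3] P1: store L0 := 10 | P0:I, P1:M(10), P2:I, P3:I | bus: BusRdX
[4] P0: store L2 := 40 | P0:M(40), P1:I, P2:I, P3:I | bus: BusRdX
[5] P1: load  L0 | P0:I, P1:M(10), P2:I, P3:I | bus: none
[6] P3: store L0 := 12 | P0:I, P1:I, P2:I, P3:M(12) | bus: BusRdX,Flush
[7] P2: load  L1 | P0:I, P1:O(40), P2:S(40), P3:I | bus: BusRd
[8] P3: load  L1 | P0:I, P1:O(40), P2:S(40), P3:S(40) | bus: BusRd
[9] P2: load  L3 | P0:I, P1:I, P2:E(60), P3:I | bus: BusRd
[10] P1: load  L3 | P0:I, P1:S(60), P2:S(60), P3:I | bus: BusRd
[11] P2: store L0 := 62 | P0:I, P1:I, P2:M(62), P3:I | bus: BusRdX,Flush
[12] P1: load  L1 | P0:I, P1:O(40), P2:S(40), P3:S(40) | bus: none
[13] P0: load  L0 | P0:S(62), P1:I, P2:O(62), P3:I | bus: BusRd
[14] P2: store L0 := 32 | P0:I, P1:I, P2:M(32), P3:I | bus: BusUpgr
[15] P1: load  L2 | P0:O(40), P1:S(40), P2:I, P3:I | bus: BusRd
[16] P1: load  L1 | P0:I, P1:O(40), P2:S(40), P3:S(40) | bus: none
[17] P3: store L0 := 31 | P0:I, P1:I, P2:I, P3:M(31) | bus: BusRdX,Flush
[18] P1: store L2 := 49 | P0:I, P1:M(49), P2:I, P3:I | bus: BusUpgr,Flush

bus = BusUpgr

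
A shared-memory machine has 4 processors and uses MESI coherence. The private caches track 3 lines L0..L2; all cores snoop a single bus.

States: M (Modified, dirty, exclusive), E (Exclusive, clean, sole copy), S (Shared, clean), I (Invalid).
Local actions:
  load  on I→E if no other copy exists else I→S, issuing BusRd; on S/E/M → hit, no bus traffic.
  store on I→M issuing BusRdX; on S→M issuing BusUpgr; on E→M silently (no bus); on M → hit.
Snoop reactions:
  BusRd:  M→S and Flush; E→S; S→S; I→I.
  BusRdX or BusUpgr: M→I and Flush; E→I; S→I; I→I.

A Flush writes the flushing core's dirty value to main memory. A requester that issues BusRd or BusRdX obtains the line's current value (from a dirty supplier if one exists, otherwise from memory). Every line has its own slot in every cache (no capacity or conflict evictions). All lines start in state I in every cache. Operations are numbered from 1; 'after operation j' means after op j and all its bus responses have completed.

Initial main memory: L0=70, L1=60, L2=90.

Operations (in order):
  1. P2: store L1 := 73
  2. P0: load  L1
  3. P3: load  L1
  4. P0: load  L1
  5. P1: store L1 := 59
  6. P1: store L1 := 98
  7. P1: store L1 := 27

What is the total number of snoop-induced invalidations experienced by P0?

step 1: P2: store L1 := 73  ⟶  IIMI  (L1)  txn=BusRdX  M[L1]=60
step 2: P0: load  L1  ⟶  SISI  (L1)  txn=BusRd+Flush  M[L1]=73
step 3: P3: load  L1  ⟶  SISS  (L1)  txn=BusRd  M[L1]=73
step 4: P0: load  L1  ⟶  SISS  (L1)  txn=∅  M[L1]=73
step 5: P1: store L1 := 59  ⟶  IMII  (L1)  txn=BusRdX  M[L1]=73
step 6: P1: store L1 := 98  ⟶  IMII  (L1)  txn=∅  M[L1]=73
step 7: P1: store L1 := 27  ⟶  IMII  (L1)  txn=∅  M[L1]=73

invalidations = 1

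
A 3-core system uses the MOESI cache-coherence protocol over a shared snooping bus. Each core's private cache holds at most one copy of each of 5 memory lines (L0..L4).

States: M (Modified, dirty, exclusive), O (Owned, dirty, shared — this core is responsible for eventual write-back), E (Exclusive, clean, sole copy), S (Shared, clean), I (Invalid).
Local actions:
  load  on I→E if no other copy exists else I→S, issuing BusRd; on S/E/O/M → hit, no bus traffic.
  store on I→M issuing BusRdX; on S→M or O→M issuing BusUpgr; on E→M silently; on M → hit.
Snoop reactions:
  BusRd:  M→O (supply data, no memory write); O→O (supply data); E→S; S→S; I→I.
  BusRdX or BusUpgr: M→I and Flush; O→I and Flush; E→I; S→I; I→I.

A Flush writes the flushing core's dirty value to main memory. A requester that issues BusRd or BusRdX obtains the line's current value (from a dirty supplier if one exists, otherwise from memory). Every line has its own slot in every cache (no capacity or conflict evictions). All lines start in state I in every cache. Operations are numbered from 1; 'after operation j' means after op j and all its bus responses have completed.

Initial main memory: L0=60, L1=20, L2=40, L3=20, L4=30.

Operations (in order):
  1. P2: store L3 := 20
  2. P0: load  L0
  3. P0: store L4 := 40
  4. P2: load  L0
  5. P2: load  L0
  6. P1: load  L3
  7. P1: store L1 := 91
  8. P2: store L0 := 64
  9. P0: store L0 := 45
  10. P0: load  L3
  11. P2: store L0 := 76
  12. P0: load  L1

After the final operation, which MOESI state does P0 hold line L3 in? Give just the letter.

state = S

1. P2: store L3 := 20  bus=[BusRdX]  L3: P0=I P1=I P2=M  mem[L3]=20
2. P0: load  L0  bus=[BusRd]  L0: P0=E P1=I P2=I  mem[L0]=60
3. P0: store L4 := 40  bus=[BusRdX]  L4: P0=M P1=I P2=I  mem[L4]=30
4. P2: load  L0  bus=[BusRd]  L0: P0=S P1=I P2=S  mem[L0]=60
5. P2: load  L0  bus=[-]  L0: P0=S P1=I P2=S  mem[L0]=60
6. P1: load  L3  bus=[BusRd]  L3: P0=I P1=S P2=O  mem[L3]=20
7. P1: store L1 := 91  bus=[BusRdX]  L1: P0=I P1=M P2=I  mem[L1]=20
8. P2: store L0 := 64  bus=[BusUpgr]  L0: P0=I P1=I P2=M  mem[L0]=60
9. P0: store L0 := 45  bus=[BusRdX,Flush]  L0: P0=M P1=I P2=I  mem[L0]=64
10. P0: load  L3  bus=[BusRd]  L3: P0=S P1=S P2=O  mem[L3]=20
11. P2: store L0 := 76  bus=[BusRdX,Flush]  L0: P0=I P1=I P2=M  mem[L0]=45
12. P0: load  L1  bus=[BusRd]  L1: P0=S P1=O P2=I  mem[L1]=20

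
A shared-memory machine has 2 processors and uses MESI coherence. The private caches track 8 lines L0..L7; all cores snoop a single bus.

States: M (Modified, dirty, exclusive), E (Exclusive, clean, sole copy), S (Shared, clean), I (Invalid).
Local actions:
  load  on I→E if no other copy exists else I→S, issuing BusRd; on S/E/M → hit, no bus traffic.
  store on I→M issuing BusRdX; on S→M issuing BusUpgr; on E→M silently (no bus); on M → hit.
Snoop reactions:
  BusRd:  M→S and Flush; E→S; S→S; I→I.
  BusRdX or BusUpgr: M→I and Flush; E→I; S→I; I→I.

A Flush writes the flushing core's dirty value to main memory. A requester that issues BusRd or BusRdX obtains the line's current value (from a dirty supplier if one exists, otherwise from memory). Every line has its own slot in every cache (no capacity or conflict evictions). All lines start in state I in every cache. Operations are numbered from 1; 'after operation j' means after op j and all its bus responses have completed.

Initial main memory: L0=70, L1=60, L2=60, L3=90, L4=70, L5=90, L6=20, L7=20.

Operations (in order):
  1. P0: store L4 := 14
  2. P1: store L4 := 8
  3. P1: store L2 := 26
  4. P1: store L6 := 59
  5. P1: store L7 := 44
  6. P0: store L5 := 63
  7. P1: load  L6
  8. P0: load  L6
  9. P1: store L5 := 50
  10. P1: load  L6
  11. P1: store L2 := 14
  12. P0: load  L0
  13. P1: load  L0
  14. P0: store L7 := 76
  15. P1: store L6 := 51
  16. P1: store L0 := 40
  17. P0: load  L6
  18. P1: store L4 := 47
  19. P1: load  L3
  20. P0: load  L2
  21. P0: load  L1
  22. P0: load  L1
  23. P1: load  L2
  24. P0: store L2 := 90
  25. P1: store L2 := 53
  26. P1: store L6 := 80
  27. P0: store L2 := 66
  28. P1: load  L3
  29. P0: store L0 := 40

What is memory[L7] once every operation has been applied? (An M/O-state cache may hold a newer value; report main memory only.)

[1] P0: store L4 := 14 | P0:M(14), P1:I | bus: BusRdX
[2] P1: store L4 := 8 | P0:I, P1:M(8) | bus: BusRdX,Flush
[3] P1: store L2 := 26 | P0:I, P1:M(26) | bus: BusRdX
[4] P1: store L6 := 59 | P0:I, P1:M(59) | bus: BusRdX
[5] P1: store L7 := 44 | P0:I, P1:M(44) | bus: BusRdX
[6] P0: store L5 := 63 | P0:M(63), P1:I | bus: BusRdX
[7] P1: load  L6 | P0:I, P1:M(59) | bus: none
[8] P0: load  L6 | P0:S(59), P1:S(59) | bus: BusRd,Flush
[9] P1: store L5 := 50 | P0:I, P1:M(50) | bus: BusRdX,Flush
[10] P1: load  L6 | P0:S(59), P1:S(59) | bus: none
[11] P1: store L2 := 14 | P0:I, P1:M(14) | bus: none
[12] P0: load  L0 | P0:E(70), P1:I | bus: BusRd
[13] P1: load  L0 | P0:S(70), P1:S(70) | bus: BusRd
[14] P0: store L7 := 76 | P0:M(76), P1:I | bus: BusRdX,Flush
[15] P1: store L6 := 51 | P0:I, P1:M(51) | bus: BusUpgr
[16] P1: store L0 := 40 | P0:I, P1:M(40) | bus: BusUpgr
[17] P0: load  L6 | P0:S(51), P1:S(51) | bus: BusRd,Flush
[18] P1: store L4 := 47 | P0:I, P1:M(47) | bus: none
[19] P1: load  L3 | P0:I, P1:E(90) | bus: BusRd
[20] P0: load  L2 | P0:S(14), P1:S(14) | bus: BusRd,Flush
[21] P0: load  L1 | P0:E(60), P1:I | bus: BusRd
[22] P0: load  L1 | P0:E(60), P1:I | bus: none
[23] P1: load  L2 | P0:S(14), P1:S(14) | bus: none
[24] P0: store L2 := 90 | P0:M(90), P1:I | bus: BusUpgr
[25] P1: store L2 := 53 | P0:I, P1:M(53) | bus: BusRdX,Flush
[26] P1: store L6 := 80 | P0:I, P1:M(80) | bus: BusUpgr
[27] P0: store L2 := 66 | P0:M(66), P1:I | bus: BusRdX,Flush
[28] P1: load  L3 | P0:I, P1:E(90) | bus: none
[29] P0: store L0 := 40 | P0:M(40), P1:I | bus: BusRdX,Flush

memory[L7] = 44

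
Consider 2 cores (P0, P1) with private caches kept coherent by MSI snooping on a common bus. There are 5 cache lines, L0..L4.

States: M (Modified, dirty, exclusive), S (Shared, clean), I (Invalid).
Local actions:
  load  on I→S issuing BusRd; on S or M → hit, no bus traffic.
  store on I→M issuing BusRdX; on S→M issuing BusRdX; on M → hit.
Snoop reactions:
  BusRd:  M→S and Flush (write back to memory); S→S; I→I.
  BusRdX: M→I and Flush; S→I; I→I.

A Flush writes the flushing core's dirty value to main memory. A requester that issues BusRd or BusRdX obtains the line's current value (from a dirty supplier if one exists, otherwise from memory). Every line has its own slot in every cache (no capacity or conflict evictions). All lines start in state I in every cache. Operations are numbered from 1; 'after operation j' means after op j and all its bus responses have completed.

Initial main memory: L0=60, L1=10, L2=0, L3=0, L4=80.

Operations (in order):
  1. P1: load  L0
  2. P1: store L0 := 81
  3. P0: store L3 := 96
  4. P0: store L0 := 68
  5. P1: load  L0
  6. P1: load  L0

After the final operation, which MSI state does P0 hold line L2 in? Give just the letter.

state = I

step 1: P1: load  L0  ⟶  IS  (L0)  txn=BusRd  M[L0]=60
step 2: P1: store L0 := 81  ⟶  IM  (L0)  txn=BusRdX  M[L0]=60
step 3: P0: store L3 := 96  ⟶  MI  (L3)  txn=BusRdX  M[L3]=0
step 4: P0: store L0 := 68  ⟶  MI  (L0)  txn=BusRdX+Flush  M[L0]=81
step 5: P1: load  L0  ⟶  SS  (L0)  txn=BusRd+Flush  M[L0]=68
step 6: P1: load  L0  ⟶  SS  (L0)  txn=∅  M[L0]=68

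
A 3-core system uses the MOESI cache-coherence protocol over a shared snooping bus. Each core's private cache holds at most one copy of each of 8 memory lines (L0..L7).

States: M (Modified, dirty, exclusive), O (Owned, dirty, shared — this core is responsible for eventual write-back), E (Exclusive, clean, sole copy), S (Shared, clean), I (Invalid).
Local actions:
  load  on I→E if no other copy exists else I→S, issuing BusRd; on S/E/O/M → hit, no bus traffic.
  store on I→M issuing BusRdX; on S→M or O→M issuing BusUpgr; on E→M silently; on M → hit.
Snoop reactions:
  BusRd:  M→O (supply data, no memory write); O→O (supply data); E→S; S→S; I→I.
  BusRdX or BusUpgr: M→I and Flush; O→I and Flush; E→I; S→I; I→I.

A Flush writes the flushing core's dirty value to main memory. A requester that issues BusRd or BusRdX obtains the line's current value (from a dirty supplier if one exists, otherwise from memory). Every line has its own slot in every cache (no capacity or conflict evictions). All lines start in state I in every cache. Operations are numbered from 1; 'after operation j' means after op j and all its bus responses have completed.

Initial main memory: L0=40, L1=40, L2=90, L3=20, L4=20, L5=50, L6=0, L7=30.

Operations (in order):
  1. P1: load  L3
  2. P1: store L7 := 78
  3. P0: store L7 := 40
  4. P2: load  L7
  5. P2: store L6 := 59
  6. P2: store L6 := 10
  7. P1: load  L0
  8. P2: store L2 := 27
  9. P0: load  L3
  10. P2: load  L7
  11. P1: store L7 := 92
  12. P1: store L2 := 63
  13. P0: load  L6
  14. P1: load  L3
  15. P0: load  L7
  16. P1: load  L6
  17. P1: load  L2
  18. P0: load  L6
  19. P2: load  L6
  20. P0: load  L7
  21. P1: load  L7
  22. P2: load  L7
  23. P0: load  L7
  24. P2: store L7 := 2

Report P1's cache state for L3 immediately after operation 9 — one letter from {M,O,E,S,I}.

state = S

step 1: P1: load  L3  ⟶  IEI  (L3)  txn=BusRd  M[L3]=20
step 2: P1: store L7 := 78  ⟶  IMI  (L7)  txn=BusRdX  M[L7]=30
step 3: P0: store L7 := 40  ⟶  MII  (L7)  txn=BusRdX+Flush  M[L7]=78
step 4: P2: load  L7  ⟶  OIS  (L7)  txn=BusRd  M[L7]=78
step 5: P2: store L6 := 59  ⟶  IIM  (L6)  txn=BusRdX  M[L6]=0
step 6: P2: store L6 := 10  ⟶  IIM  (L6)  txn=∅  M[L6]=0
step 7: P1: load  L0  ⟶  IEI  (L0)  txn=BusRd  M[L0]=40
step 8: P2: store L2 := 27  ⟶  IIM  (L2)  txn=BusRdX  M[L2]=90
step 9: P0: load  L3  ⟶  SSI  (L3)  txn=BusRd  M[L3]=20
step 10: P2: load  L7  ⟶  OIS  (L7)  txn=∅  M[L7]=78
step 11: P1: store L7 := 92  ⟶  IMI  (L7)  txn=BusRdX+Flush  M[L7]=40
step 12: P1: store L2 := 63  ⟶  IMI  (L2)  txn=BusRdX+Flush  M[L2]=27
step 13: P0: load  L6  ⟶  SIO  (L6)  txn=BusRd  M[L6]=0
step 14: P1: load  L3  ⟶  SSI  (L3)  txn=∅  M[L3]=20
step 15: P0: load  L7  ⟶  SOI  (L7)  txn=BusRd  M[L7]=40
step 16: P1: load  L6  ⟶  SSO  (L6)  txn=BusRd  M[L6]=0
step 17: P1: load  L2  ⟶  IMI  (L2)  txn=∅  M[L2]=27
step 18: P0: load  L6  ⟶  SSO  (L6)  txn=∅  M[L6]=0
step 19: P2: load  L6  ⟶  SSO  (L6)  txn=∅  M[L6]=0
step 20: P0: load  L7  ⟶  SOI  (L7)  txn=∅  M[L7]=40
step 21: P1: load  L7  ⟶  SOI  (L7)  txn=∅  M[L7]=40
step 22: P2: load  L7  ⟶  SOS  (L7)  txn=BusRd  M[L7]=40
step 23: P0: load  L7  ⟶  SOS  (L7)  txn=∅  M[L7]=40
step 24: P2: store L7 := 2  ⟶  IIM  (L7)  txn=BusUpgr+Flush  M[L7]=92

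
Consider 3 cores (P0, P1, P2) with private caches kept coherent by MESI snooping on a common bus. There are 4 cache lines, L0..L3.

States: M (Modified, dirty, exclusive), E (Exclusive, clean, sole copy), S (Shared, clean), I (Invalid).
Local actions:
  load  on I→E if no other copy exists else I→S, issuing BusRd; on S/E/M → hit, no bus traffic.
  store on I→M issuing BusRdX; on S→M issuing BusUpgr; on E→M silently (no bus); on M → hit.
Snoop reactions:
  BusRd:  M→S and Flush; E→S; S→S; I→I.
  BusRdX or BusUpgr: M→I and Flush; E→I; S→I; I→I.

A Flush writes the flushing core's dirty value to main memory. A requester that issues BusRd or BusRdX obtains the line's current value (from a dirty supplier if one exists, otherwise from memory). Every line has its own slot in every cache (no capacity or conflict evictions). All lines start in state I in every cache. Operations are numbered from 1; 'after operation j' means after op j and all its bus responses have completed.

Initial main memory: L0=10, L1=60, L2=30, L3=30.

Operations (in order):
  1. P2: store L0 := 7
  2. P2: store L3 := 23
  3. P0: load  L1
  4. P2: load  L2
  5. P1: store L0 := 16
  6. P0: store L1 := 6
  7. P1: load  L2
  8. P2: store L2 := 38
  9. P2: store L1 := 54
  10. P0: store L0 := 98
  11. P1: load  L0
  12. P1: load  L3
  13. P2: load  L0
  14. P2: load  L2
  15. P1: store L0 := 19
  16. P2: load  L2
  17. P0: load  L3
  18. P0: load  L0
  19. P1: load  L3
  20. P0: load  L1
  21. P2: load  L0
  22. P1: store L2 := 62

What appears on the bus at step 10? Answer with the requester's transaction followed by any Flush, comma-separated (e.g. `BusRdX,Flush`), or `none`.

[1] P2: store L0 := 7 | P0:I, P1:I, P2:M(7) | bus: BusRdX
[2] P2: store L3 := 23 | P0:I, P1:I, P2:M(23) | bus: BusRdX
[3] P0: load  L1 | P0:E(60), P1:I, P2:I | bus: BusRd
[4] P2: load  L2 | P0:I, P1:I, P2:E(30) | bus: BusRd
[5] P1: store L0 := 16 | P0:I, P1:M(16), P2:I | bus: BusRdX,Flush
[6] P0: store L1 := 6 | P0:M(6), P1:I, P2:I | bus: none
[7] P1: load  L2 | P0:I, P1:S(30), P2:S(30) | bus: BusRd
[8] P2: store L2 := 38 | P0:I, P1:I, P2:M(38) | bus: BusUpgr
[9] P2: store L1 := 54 | P0:I, P1:I, P2:M(54) | bus: BusRdX,Flush
[10] P0: store L0 := 98 | P0:M(98), P1:I, P2:I | bus: BusRdX,Flush
[11] P1: load  L0 | P0:S(98), P1:S(98), P2:I | bus: BusRd,Flush
[12] P1: load  L3 | P0:I, P1:S(23), P2:S(23) | bus: BusRd,Flush
[13] P2: load  L0 | P0:S(98), P1:S(98), P2:S(98) | bus: BusRd
[14] P2: load  L2 | P0:I, P1:I, P2:M(38) | bus: none
[15] P1: store L0 := 19 | P0:I, P1:M(19), P2:I | bus: BusUpgr
[16] P2: load  L2 | P0:I, P1:I, P2:M(38) | bus: none
[17] P0: load  L3 | P0:S(23), P1:S(23), P2:S(23) | bus: BusRd
[18] P0: load  L0 | P0:S(19), P1:S(19), P2:I | bus: BusRd,Flush
[19] P1: load  L3 | P0:S(23), P1:S(23), P2:S(23) | bus: none
[20] P0: load  L1 | P0:S(54), P1:I, P2:S(54) | bus: BusRd,Flush
[21] P2: load  L0 | P0:S(19), P1:S(19), P2:S(19) | bus: BusRd
[22] P1: store L2 := 62 | P0:I, P1:M(62), P2:I | bus: BusRdX,Flush

bus = BusRdX,Flush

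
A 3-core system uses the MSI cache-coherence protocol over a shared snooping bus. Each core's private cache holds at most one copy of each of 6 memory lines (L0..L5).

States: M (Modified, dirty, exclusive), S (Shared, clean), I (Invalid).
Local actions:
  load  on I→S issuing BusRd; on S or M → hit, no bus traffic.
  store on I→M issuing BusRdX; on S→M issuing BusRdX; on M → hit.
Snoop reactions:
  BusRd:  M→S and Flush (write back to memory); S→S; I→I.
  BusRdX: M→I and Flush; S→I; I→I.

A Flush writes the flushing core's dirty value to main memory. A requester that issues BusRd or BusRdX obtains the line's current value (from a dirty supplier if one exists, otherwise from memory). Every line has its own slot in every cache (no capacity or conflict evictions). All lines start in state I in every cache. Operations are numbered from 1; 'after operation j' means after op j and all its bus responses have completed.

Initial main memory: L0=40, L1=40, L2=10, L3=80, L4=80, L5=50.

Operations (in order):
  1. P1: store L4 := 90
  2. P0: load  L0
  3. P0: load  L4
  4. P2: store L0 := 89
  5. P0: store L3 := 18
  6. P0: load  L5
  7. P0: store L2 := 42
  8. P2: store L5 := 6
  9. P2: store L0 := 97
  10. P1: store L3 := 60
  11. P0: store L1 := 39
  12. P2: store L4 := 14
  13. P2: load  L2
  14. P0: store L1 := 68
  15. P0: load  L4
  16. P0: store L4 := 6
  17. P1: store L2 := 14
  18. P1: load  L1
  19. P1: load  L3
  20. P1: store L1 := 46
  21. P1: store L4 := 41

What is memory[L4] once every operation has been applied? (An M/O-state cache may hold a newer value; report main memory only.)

1. P1: store L4 := 90  bus=[BusRdX]  L4: P0=I P1=M P2=I  mem[L4]=80
2. P0: load  L0  bus=[BusRd]  L0: P0=S P1=I P2=I  mem[L0]=40
3. P0: load  L4  bus=[BusRd,Flush]  L4: P0=S P1=S P2=I  mem[L4]=90
4. P2: store L0 := 89  bus=[BusRdX]  L0: P0=I P1=I P2=M  mem[L0]=40
5. P0: store L3 := 18  bus=[BusRdX]  L3: P0=M P1=I P2=I  mem[L3]=80
6. P0: load  L5  bus=[BusRd]  L5: P0=S P1=I P2=I  mem[L5]=50
7. P0: store L2 := 42  bus=[BusRdX]  L2: P0=M P1=I P2=I  mem[L2]=10
8. P2: store L5 := 6  bus=[BusRdX]  L5: P0=I P1=I P2=M  mem[L5]=50
9. P2: store L0 := 97  bus=[-]  L0: P0=I P1=I P2=M  mem[L0]=40
10. P1: store L3 := 60  bus=[BusRdX,Flush]  L3: P0=I P1=M P2=I  mem[L3]=18
11. P0: store L1 := 39  bus=[BusRdX]  L1: P0=M P1=I P2=I  mem[L1]=40
12. P2: store L4 := 14  bus=[BusRdX]  L4: P0=I P1=I P2=M  mem[L4]=90
13. P2: load  L2  bus=[BusRd,Flush]  L2: P0=S P1=I P2=S  mem[L2]=42
14. P0: store L1 := 68  bus=[-]  L1: P0=M P1=I P2=I  mem[L1]=40
15. P0: load  L4  bus=[BusRd,Flush]  L4: P0=S P1=I P2=S  mem[L4]=14
16. P0: store L4 := 6  bus=[BusRdX]  L4: P0=M P1=I P2=I  mem[L4]=14
17. P1: store L2 := 14  bus=[BusRdX]  L2: P0=I P1=M P2=I  mem[L2]=42
18. P1: load  L1  bus=[BusRd,Flush]  L1: P0=S P1=S P2=I  mem[L1]=68
19. P1: load  L3  bus=[-]  L3: P0=I P1=M P2=I  mem[L3]=18
20. P1: store L1 := 46  bus=[BusRdX]  L1: P0=I P1=M P2=I  mem[L1]=68
21. P1: store L4 := 41  bus=[BusRdX,Flush]  L4: P0=I P1=M P2=I  mem[L4]=6

memory[L4] = 6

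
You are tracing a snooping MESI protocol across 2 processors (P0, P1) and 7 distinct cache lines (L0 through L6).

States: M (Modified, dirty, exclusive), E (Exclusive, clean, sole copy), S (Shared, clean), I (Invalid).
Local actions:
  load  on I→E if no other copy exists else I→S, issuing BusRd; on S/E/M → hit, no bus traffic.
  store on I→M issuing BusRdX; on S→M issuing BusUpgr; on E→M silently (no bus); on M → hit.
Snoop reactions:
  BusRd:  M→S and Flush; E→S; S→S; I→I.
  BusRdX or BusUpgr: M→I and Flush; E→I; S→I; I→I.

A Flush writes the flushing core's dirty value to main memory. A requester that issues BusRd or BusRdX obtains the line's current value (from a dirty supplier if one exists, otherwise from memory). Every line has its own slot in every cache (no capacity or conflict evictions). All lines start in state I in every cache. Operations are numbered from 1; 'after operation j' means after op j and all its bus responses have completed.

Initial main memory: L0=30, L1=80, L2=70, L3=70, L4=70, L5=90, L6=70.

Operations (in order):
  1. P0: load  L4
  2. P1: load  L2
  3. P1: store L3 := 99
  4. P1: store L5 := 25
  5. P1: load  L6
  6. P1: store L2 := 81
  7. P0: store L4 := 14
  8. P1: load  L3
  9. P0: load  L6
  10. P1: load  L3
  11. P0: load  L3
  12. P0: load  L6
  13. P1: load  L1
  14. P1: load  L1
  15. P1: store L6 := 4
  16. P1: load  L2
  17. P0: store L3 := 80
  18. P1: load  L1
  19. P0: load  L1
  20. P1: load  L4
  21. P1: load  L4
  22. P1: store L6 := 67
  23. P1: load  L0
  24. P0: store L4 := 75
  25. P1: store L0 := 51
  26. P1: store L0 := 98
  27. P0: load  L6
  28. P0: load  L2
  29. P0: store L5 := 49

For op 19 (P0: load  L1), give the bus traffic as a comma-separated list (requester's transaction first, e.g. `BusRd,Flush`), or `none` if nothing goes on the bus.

step 1: P0: load  L4  ⟶  EI  (L4)  txn=BusRd  M[L4]=70
step 2: P1: load  L2  ⟶  IE  (L2)  txn=BusRd  M[L2]=70
step 3: P1: store L3 := 99  ⟶  IM  (L3)  txn=BusRdX  M[L3]=70
step 4: P1: store L5 := 25  ⟶  IM  (L5)  txn=BusRdX  M[L5]=90
step 5: P1: load  L6  ⟶  IE  (L6)  txn=BusRd  M[L6]=70
step 6: P1: store L2 := 81  ⟶  IM  (L2)  txn=∅  M[L2]=70
step 7: P0: store L4 := 14  ⟶  MI  (L4)  txn=∅  M[L4]=70
step 8: P1: load  L3  ⟶  IM  (L3)  txn=∅  M[L3]=70
step 9: P0: load  L6  ⟶  SS  (L6)  txn=BusRd  M[L6]=70
step 10: P1: load  L3  ⟶  IM  (L3)  txn=∅  M[L3]=70
step 11: P0: load  L3  ⟶  SS  (L3)  txn=BusRd+Flush  M[L3]=99
step 12: P0: load  L6  ⟶  SS  (L6)  txn=∅  M[L6]=70
step 13: P1: load  L1  ⟶  IE  (L1)  txn=BusRd  M[L1]=80
step 14: P1: load  L1  ⟶  IE  (L1)  txn=∅  M[L1]=80
step 15: P1: store L6 := 4  ⟶  IM  (L6)  txn=BusUpgr  M[L6]=70
step 16: P1: load  L2  ⟶  IM  (L2)  txn=∅  M[L2]=70
step 17: P0: store L3 := 80  ⟶  MI  (L3)  txn=BusUpgr  M[L3]=99
step 18: P1: load  L1  ⟶  IE  (L1)  txn=∅  M[L1]=80
step 19: P0: load  L1  ⟶  SS  (L1)  txn=BusRd  M[L1]=80
step 20: P1: load  L4  ⟶  SS  (L4)  txn=BusRd+Flush  M[L4]=14
step 21: P1: load  L4  ⟶  SS  (L4)  txn=∅  M[L4]=14
step 22: P1: store L6 := 67  ⟶  IM  (L6)  txn=∅  M[L6]=70
step 23: P1: load  L0  ⟶  IE  (L0)  txn=BusRd  M[L0]=30
step 24: P0: store L4 := 75  ⟶  MI  (L4)  txn=BusUpgr  M[L4]=14
step 25: P1: store L0 := 51  ⟶  IM  (L0)  txn=∅  M[L0]=30
step 26: P1: store L0 := 98  ⟶  IM  (L0)  txn=∅  M[L0]=30
step 27: P0: load  L6  ⟶  SS  (L6)  txn=BusRd+Flush  M[L6]=67
step 28: P0: load  L2  ⟶  SS  (L2)  txn=BusRd+Flush  M[L2]=81
step 29: P0: store L5 := 49  ⟶  MI  (L5)  txn=BusRdX+Flush  M[L5]=25

bus = BusRd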